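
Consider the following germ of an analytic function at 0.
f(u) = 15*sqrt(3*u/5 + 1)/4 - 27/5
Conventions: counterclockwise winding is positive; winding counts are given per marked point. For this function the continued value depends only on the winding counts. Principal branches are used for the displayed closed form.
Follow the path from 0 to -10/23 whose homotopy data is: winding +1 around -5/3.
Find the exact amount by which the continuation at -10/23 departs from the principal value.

Continued minus principal equals -(15/46)*sqrt(391).

The rational part is single-valued and drops out of the difference; each branch term changes only by its own monodromy.
(15/4)*sqrt(1 - u/(-5/3)): winding +1 is odd, the square root flips sign, contributing -2*(15/4)*sqrt(1 - (-10/23)/(-5/3)) = -2*(15/4)*sqrt(17/23) = -(15/46)*sqrt(391).
Summing the contributions at u = -10/23 gives -(15/46)*sqrt(391).


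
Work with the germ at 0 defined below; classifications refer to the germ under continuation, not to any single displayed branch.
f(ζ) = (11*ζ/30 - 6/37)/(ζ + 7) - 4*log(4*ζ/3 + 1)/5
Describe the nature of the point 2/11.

The point is a regular point.

Denominator factors: ζ + 7 = 79/11 at ζ = 2/11 — none vanishes.
Branch term log(1 - ζ/(-3/4)): argument at 2/11 is 41/33, nonzero, so 2/11 is not its branch point (a point on a principal cut is still regular for the continued germ).
So the germ continues analytically to 2/11.


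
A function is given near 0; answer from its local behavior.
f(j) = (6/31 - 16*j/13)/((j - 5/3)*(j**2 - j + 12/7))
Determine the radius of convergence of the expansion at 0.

The radius of convergence is (2/7)*sqrt(21).

Denominator factor (j - 5/3): pole of order 1 at 5/3, modulus 5/3.
Denominator factor (j**2 - j + 12/7): discriminant -41/7, complex-conjugate roots (1/2) + ((1/14)*sqrt(287))*i and (1/2) - ((1/14)*sqrt(287))*i; poles of order 1, moduli (2/7)*sqrt(21) and (2/7)*sqrt(21).
The radius of convergence is the smallest modulus among the singular points: (2/7)*sqrt(21).


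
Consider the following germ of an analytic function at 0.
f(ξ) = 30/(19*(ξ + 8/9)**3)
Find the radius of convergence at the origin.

The radius of convergence is 8/9.

Denominator factor (ξ + 8/9)^3: pole of order 3 at -8/9, modulus 8/9.
The radius of convergence is the smallest modulus among the singular points: 8/9.


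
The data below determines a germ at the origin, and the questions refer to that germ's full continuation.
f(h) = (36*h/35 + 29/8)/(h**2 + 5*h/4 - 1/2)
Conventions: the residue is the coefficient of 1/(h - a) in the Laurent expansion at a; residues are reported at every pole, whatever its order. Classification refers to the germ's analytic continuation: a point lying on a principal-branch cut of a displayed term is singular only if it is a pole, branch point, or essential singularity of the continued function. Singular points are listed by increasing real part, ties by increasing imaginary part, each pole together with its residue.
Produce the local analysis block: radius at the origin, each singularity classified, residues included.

Radius of convergence at 0: -5/8 + (1/8)*sqrt(57).
At -5/8 - (1/8)*sqrt(57): a pole of order 1; residue 18/35 - (167/798)*sqrt(57).
At -5/8 + (1/8)*sqrt(57): a pole of order 1; residue 18/35 + (167/798)*sqrt(57).

Denominator factor (h**2 + 5*h/4 - 1/2): discriminant 57/16, real irrational roots -5/8 + (1/8)*sqrt(57) and -5/8 - (1/8)*sqrt(57); poles of order 1, moduli -5/8 + (1/8)*sqrt(57) and 5/8 + (1/8)*sqrt(57).
The radius of convergence is the smallest modulus among the singular points: -5/8 + (1/8)*sqrt(57).
The factor h**2 + 5*h/4 - 1/2 splits as (h - a)(h - a') with a = -5/8 - (1/8)*sqrt(57), a' = -5/8 + (1/8)*sqrt(57). At the order-1 pole a set g(h) = (h - a)*f(h) = [36*h/35 + 29/8] / (h - a').
Simple pole: residue = g(a) at a = -5/8 - (1/8)*sqrt(57), which is 18/35 - (167/798)*sqrt(57).
The factor h**2 + 5*h/4 - 1/2 splits as (h - a)(h - a') with a = -5/8 + (1/8)*sqrt(57), a' = -5/8 - (1/8)*sqrt(57). At the order-1 pole a set g(h) = (h - a)*f(h) = [36*h/35 + 29/8] / (h - a').
Simple pole: residue = g(a) at a = -5/8 + (1/8)*sqrt(57), which is 18/35 + (167/798)*sqrt(57).
List the singular points by increasing real part (a conjugate pair: the negative imaginary part first).


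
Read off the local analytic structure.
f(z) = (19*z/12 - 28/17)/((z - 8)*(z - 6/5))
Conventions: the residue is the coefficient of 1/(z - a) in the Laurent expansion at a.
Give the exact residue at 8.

At the order-1 pole 8 set g(z) = (z - (8))*f(z) = (19*z/12 - 28/17)/(z - 6/5).
Simple pole: residue = g(a) at a = 8, which is 1405/867.

The residue is 1405/867.


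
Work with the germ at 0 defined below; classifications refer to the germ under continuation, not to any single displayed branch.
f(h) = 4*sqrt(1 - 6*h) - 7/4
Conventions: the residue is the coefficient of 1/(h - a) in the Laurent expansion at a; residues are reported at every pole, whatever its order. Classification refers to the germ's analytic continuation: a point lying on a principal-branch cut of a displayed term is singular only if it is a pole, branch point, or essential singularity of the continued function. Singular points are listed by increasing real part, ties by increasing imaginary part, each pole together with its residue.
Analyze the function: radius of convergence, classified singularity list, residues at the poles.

Radius of convergence at 0: 1/6.
At 1/6: an algebraic (square-root) branch point.

Branch term (4)*sqrt(1 - h/(1/6)): its argument vanishes at h = 1/6, a square-root branch point, modulus 1/6.
The radius of convergence is the smallest modulus among the singular points: 1/6.


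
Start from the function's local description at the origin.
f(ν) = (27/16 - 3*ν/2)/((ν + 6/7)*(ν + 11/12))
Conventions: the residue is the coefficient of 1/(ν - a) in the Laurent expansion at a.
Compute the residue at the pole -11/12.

At the order-1 pole -11/12 set g(ν) = (ν - (-11/12))*f(ν) = (27/16 - 3*ν/2)/(ν + 6/7).
Simple pole: residue = g(a) at a = -11/12, which is -1029/20.

The residue is -1029/20.


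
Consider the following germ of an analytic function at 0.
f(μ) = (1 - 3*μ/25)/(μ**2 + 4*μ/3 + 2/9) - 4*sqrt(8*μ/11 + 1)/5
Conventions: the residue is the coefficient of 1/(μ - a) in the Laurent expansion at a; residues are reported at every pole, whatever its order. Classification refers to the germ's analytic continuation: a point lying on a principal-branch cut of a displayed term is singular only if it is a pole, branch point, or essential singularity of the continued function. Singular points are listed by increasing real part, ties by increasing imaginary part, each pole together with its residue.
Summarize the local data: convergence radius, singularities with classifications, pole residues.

Denominator factor (μ**2 + 4*μ/3 + 2/9): discriminant 8/9, real irrational roots -2/3 + (1/3)*sqrt(2) and -2/3 - (1/3)*sqrt(2); poles of order 1, moduli 2/3 - (1/3)*sqrt(2) and 2/3 + (1/3)*sqrt(2).
Branch term (-4/5)*sqrt(1 - μ/(-11/8)): its argument vanishes at μ = -11/8, a square-root branch point, modulus 11/8.
The radius of convergence is the smallest modulus among the singular points: 2/3 - (1/3)*sqrt(2).
The branch term is analytic at -2/3 - (1/3)*sqrt(2) and contributes nothing to the residue; only the rational part matters.
The factor μ**2 + 4*μ/3 + 2/9 splits as (μ - a)(μ - a') with a = -2/3 - (1/3)*sqrt(2), a' = -2/3 + (1/3)*sqrt(2). At the order-1 pole a set g(μ) = (μ - a)*(rational part) = [1 - 3*μ/25] / (μ - a').
Simple pole: residue = g(a) at a = -2/3 - (1/3)*sqrt(2), which is -3/50 - (81/100)*sqrt(2).
The branch term is analytic at -2/3 + (1/3)*sqrt(2) and contributes nothing to the residue; only the rational part matters.
The factor μ**2 + 4*μ/3 + 2/9 splits as (μ - a)(μ - a') with a = -2/3 + (1/3)*sqrt(2), a' = -2/3 - (1/3)*sqrt(2). At the order-1 pole a set g(μ) = (μ - a)*(rational part) = [1 - 3*μ/25] / (μ - a').
Simple pole: residue = g(a) at a = -2/3 + (1/3)*sqrt(2), which is -3/50 + (81/100)*sqrt(2).
List the singular points by increasing real part (a conjugate pair: the negative imaginary part first).

Radius of convergence at 0: 2/3 - (1/3)*sqrt(2).
At -11/8: an algebraic (square-root) branch point.
At -2/3 - (1/3)*sqrt(2): a pole of order 1; residue -3/50 - (81/100)*sqrt(2).
At -2/3 + (1/3)*sqrt(2): a pole of order 1; residue -3/50 + (81/100)*sqrt(2).


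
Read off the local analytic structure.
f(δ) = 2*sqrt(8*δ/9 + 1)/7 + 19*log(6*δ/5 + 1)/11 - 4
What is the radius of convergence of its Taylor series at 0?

Branch term (19/11)*log(1 - δ/(-5/6)): its argument vanishes at δ = -5/6, a logarithmic branch point, modulus 5/6.
Branch term (2/7)*sqrt(1 - δ/(-9/8)): its argument vanishes at δ = -9/8, a square-root branch point, modulus 9/8.
The radius of convergence is the smallest modulus among the singular points: 5/6.

The radius of convergence is 5/6.


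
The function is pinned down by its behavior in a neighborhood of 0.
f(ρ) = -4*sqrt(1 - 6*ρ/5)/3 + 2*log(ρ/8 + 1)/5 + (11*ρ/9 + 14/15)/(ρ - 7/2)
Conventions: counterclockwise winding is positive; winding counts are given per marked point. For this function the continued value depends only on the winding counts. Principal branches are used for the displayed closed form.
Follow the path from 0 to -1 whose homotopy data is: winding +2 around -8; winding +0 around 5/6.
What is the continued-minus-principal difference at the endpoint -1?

Continued minus principal equals (8/5)*pi*i.

The rational part is single-valued and drops out of the difference; each branch term changes only by its own monodromy.
(-4/3)*sqrt(1 - ρ/(5/6)): winding +0 is even, the square root returns to the same sheet, contribution 0.
(2/5)*log(1 - ρ/(-8)): each positive loop around -8 adds 2*pi*i to the log, so winding +2 contributes (2/5)*(2)*2*pi*i = (8/5)*pi*i.
Summing the contributions at ρ = -1 gives (8/5)*pi*i.


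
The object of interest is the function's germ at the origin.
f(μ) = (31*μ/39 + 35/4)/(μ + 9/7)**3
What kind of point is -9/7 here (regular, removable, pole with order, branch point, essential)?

The denominator factor μ + 9/7 vanishes at -9/7 and appears to the power 3; the numerator there equals 2813/364, nonzero, and no other factor vanishes.
Hence a pole whose order is the multiplicity, 3.

The point is a pole of order 3.


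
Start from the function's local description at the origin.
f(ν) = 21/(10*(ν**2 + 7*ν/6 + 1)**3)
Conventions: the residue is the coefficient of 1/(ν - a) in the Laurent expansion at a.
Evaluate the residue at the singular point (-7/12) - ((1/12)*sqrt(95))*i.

The factor ν**2 + 7*ν/6 + 1 splits as (ν - a)(ν - a') with a = (-7/12) - ((1/12)*sqrt(95))*i, a' = (-7/12) + ((1/12)*sqrt(95))*i. At the order-3 pole a set g(ν) = (ν - a)^3*f(ν) = [21/10] / (ν - a')^3.
Order-3 pole: residue = g''(a)/2; g''((-7/12) - ((1/12)*sqrt(95))*i) = ((979776/4286875)*sqrt(95))*i, so the residue is ((489888/4286875)*sqrt(95))*i.

The residue is ((489888/4286875)*sqrt(95))*i.


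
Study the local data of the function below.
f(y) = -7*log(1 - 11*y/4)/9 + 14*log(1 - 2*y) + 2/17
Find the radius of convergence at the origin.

The radius of convergence is 4/11.

Branch term (14)*log(1 - y/(1/2)): its argument vanishes at y = 1/2, a logarithmic branch point, modulus 1/2.
Branch term (-7/9)*log(1 - y/(4/11)): its argument vanishes at y = 4/11, a logarithmic branch point, modulus 4/11.
The radius of convergence is the smallest modulus among the singular points: 4/11.


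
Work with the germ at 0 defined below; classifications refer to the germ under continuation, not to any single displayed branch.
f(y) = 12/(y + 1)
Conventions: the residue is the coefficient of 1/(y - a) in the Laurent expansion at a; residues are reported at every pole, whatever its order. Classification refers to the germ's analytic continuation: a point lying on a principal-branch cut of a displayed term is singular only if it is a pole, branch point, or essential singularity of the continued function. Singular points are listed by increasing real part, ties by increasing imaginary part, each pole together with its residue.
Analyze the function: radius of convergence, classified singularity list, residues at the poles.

Denominator factor (y + 1): pole of order 1 at -1, modulus 1.
The radius of convergence is the smallest modulus among the singular points: 1.
At the order-1 pole -1 set g(y) = (y - (-1))*f(y) = 12.
Simple pole: residue = g(a) at a = -1, which is 12.

Radius of convergence at 0: 1.
At -1: a pole of order 1; residue 12.


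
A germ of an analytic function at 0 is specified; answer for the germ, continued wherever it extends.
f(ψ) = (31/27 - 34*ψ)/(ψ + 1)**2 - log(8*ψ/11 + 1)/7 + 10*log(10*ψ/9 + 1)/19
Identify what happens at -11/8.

The term (-1/7)*log(1 - ψ/(-11/8)) has argument 1 - -11/8/(-11/8) = 0 at -11/8: a logarithmic (infinitely-sheeted) branch point; the remaining terms are analytic or single-valued there.

The point is a logarithmic branch point.


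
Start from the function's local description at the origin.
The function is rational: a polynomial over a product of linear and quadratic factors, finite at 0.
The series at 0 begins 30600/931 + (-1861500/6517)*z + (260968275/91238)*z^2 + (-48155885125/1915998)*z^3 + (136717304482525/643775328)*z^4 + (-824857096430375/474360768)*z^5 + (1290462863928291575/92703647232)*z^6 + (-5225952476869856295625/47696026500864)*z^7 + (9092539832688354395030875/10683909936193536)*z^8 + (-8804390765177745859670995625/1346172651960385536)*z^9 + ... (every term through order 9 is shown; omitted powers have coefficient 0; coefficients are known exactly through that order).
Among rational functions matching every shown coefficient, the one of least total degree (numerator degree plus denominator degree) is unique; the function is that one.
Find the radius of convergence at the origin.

No rational of total degree below 8 reproduces all 10 coefficients; solving the [0/8] Pade equations on them gives f(z) = 17/(38*(z**2 - 5*z/4 - 1/5)**2*(z**2 - 10*z/9 + 7/12)**2), whose expansion matches every shown term.
Denominator factor (z**2 - 5*z/4 - 1/5)^2: discriminant 189/80, real irrational roots 5/8 + (3/40)*sqrt(105) and 5/8 - (3/40)*sqrt(105); poles of order 2, moduli 5/8 + (3/40)*sqrt(105) and -5/8 + (3/40)*sqrt(105).
Denominator factor (z**2 - 10*z/9 + 7/12)^2: discriminant -89/81, complex-conjugate roots (5/9) + ((1/18)*sqrt(89))*i and (5/9) - ((1/18)*sqrt(89))*i; poles of order 2, moduli (1/6)*sqrt(21) and (1/6)*sqrt(21).
The radius of convergence is the smallest modulus among the singular points: -5/8 + (3/40)*sqrt(105).

The radius of convergence is -5/8 + (3/40)*sqrt(105).


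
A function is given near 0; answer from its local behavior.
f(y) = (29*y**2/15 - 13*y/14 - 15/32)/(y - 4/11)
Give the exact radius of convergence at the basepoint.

The radius of convergence is 4/11.

Denominator factor (y - 4/11): pole of order 1 at 4/11, modulus 4/11.
The radius of convergence is the smallest modulus among the singular points: 4/11.


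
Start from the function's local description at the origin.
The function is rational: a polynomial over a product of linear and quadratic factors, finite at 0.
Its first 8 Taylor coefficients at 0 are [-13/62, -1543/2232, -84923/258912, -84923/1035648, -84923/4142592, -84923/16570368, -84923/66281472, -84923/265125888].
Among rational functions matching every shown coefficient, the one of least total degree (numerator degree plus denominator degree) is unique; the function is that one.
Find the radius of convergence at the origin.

No rational of total degree below 3 reproduces all 8 coefficients; solving the [2/1] Pade equations on them gives f(τ) = (18*τ**2/29 + 23*τ/9 + 26/31)/(τ - 4), whose expansion matches every shown term.
Denominator factor (τ - 4): pole of order 1 at 4, modulus 4.
The radius of convergence is the smallest modulus among the singular points: 4.

The radius of convergence is 4.


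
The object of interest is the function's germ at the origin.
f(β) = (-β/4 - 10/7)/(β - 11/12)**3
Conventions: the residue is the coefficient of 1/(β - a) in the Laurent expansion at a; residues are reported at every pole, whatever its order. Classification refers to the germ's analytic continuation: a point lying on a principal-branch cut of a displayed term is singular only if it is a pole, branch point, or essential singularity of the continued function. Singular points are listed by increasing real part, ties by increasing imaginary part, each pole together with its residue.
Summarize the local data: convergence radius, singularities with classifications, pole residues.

Denominator factor (β - 11/12)^3: pole of order 3 at 11/12, modulus 11/12.
The radius of convergence is the smallest modulus among the singular points: 11/12.
At the order-3 pole 11/12 set g(β) = (β - (11/12))^3*f(β) = -β/4 - 10/7.
Order-3 pole: residue = g''(a)/2; g''(11/12) = 0, so the residue is 0.

Radius of convergence at 0: 11/12.
At 11/12: a pole of order 3; residue 0.


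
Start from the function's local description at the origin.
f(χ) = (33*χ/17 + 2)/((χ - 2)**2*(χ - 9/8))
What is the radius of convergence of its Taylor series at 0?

Denominator factor (χ - 9/8): pole of order 1 at 9/8, modulus 9/8.
Denominator factor (χ - 2)^2: pole of order 2 at 2, modulus 2.
The radius of convergence is the smallest modulus among the singular points: 9/8.

The radius of convergence is 9/8.


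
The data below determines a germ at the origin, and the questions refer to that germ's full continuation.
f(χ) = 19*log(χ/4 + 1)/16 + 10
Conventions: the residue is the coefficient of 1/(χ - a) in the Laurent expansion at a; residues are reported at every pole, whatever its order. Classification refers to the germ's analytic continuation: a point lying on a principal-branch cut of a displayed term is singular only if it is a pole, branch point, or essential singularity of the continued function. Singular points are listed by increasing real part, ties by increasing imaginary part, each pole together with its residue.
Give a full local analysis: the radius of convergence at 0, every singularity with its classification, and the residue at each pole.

Branch term (19/16)*log(1 - χ/(-4)): its argument vanishes at χ = -4, a logarithmic branch point, modulus 4.
The radius of convergence is the smallest modulus among the singular points: 4.

Radius of convergence at 0: 4.
At -4: a logarithmic branch point.


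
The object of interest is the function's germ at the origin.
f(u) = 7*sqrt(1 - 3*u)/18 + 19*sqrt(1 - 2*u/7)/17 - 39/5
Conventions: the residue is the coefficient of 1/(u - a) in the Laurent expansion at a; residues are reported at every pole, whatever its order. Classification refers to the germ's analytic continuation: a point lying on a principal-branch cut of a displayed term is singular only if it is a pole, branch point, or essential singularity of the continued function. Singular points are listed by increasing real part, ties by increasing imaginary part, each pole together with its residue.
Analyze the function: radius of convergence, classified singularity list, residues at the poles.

Radius of convergence at 0: 1/3.
At 1/3: an algebraic (square-root) branch point.
At 7/2: an algebraic (square-root) branch point.

Branch term (19/17)*sqrt(1 - u/(7/2)): its argument vanishes at u = 7/2, a square-root branch point, modulus 7/2.
Branch term (7/18)*sqrt(1 - u/(1/3)): its argument vanishes at u = 1/3, a square-root branch point, modulus 1/3.
The radius of convergence is the smallest modulus among the singular points: 1/3.
List the singular points by increasing real part (a conjugate pair: the negative imaginary part first).


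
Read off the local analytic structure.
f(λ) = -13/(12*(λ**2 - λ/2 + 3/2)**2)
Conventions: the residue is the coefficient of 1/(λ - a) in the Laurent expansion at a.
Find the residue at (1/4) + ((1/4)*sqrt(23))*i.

The factor λ**2 - λ/2 + 3/2 splits as (λ - a)(λ - a') with a = (1/4) + ((1/4)*sqrt(23))*i, a' = (1/4) - ((1/4)*sqrt(23))*i. At the order-2 pole a set g(λ) = (λ - a)^2*f(λ) = [-13/12] / (λ - a')^2.
Order-2 pole: residue = g'(a); g'((1/4) + ((1/4)*sqrt(23))*i) = ((52/1587)*sqrt(23))*i, so the residue is ((52/1587)*sqrt(23))*i.

The residue is ((52/1587)*sqrt(23))*i.


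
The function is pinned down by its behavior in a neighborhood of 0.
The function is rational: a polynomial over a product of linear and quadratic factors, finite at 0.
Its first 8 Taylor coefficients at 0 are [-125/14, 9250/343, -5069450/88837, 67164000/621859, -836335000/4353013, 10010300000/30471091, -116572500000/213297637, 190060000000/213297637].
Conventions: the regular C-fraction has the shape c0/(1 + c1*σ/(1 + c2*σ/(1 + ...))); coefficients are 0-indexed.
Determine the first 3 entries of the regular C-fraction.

The regular C-fraction coefficients are [-125/14, 148/49, -303337/335405].

Taylor coefficients (read off): a_0 = -125/14, a_1 = 9250/343, a_2 = -5069450/88837.
c0 = a_0 = -125/14. Peel one level at a time: if S = 1 + c*σ/S' with S'(0) = 1, then c is the σ-coefficient of S and S' = c*σ/(S - 1).
S_1 = c0/f = 1 + (148/49)*σ + (1213348/444185)*σ^2 + ...; c1 = 148/49.
S_2 = c1*σ/(S_1 - 1) = 1 + (-303337/335405)*σ + ...; c2 = -303337/335405.


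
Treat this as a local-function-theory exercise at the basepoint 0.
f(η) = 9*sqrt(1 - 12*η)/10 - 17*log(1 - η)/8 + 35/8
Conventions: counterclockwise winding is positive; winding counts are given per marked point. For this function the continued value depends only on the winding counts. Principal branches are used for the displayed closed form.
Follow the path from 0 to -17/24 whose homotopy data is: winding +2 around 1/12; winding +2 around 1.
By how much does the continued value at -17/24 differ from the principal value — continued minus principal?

The rational part is single-valued and drops out of the difference; each branch term changes only by its own monodromy.
(9/10)*sqrt(1 - η/(1/12)): winding +2 is even, the square root returns to the same sheet, contribution 0.
(-17/8)*log(1 - η/(1)): each positive loop around 1 adds 2*pi*i to the log, so winding +2 contributes (-17/8)*(2)*2*pi*i = -(17/2)*pi*i.
Summing the contributions at η = -17/24 gives -(17/2)*pi*i.

Continued minus principal equals -(17/2)*pi*i.


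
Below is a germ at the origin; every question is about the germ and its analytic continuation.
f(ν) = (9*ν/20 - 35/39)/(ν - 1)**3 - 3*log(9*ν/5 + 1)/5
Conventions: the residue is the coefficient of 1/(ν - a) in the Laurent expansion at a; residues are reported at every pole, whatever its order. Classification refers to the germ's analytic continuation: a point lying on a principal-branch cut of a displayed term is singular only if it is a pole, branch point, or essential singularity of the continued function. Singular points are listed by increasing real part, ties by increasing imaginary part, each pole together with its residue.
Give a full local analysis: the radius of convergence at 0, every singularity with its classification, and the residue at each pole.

Radius of convergence at 0: 5/9.
At -5/9: a logarithmic branch point.
At 1: a pole of order 3; residue 0.

Denominator factor (ν - 1)^3: pole of order 3 at 1, modulus 1.
Branch term (-3/5)*log(1 - ν/(-5/9)): its argument vanishes at ν = -5/9, a logarithmic branch point, modulus 5/9.
The radius of convergence is the smallest modulus among the singular points: 5/9.
The branch term is analytic at 1 and contributes nothing to the residue; only the rational part matters.
At the order-3 pole 1 set g(ν) = (ν - (1))^3*(rational part) = 9*ν/20 - 35/39.
Order-3 pole: residue = g''(a)/2; g''(1) = 0, so the residue is 0.
List the singular points by increasing real part (a conjugate pair: the negative imaginary part first).


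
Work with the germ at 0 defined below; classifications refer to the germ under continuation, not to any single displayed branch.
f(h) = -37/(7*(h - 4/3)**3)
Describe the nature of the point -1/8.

The point is a regular point.

Denominator factors: h - 4/3 = -35/24 at h = -1/8 — none vanishes.
So the germ continues analytically to -1/8.


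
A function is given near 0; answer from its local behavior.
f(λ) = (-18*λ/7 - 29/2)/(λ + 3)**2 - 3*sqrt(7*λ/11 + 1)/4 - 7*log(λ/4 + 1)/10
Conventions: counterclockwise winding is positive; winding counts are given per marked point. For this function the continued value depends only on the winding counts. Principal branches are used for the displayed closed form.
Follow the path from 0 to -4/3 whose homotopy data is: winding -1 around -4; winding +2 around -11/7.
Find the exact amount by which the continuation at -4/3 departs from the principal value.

The rational part is single-valued and drops out of the difference; each branch term changes only by its own monodromy.
(-7/10)*log(1 - λ/(-4)): each positive loop around -4 adds 2*pi*i to the log, so winding -1 contributes (-7/10)*(-1)*2*pi*i = (7/5)*pi*i.
(-3/4)*sqrt(1 - λ/(-11/7)): winding +2 is even, the square root returns to the same sheet, contribution 0.
Summing the contributions at λ = -4/3 gives (7/5)*pi*i.

Continued minus principal equals (7/5)*pi*i.


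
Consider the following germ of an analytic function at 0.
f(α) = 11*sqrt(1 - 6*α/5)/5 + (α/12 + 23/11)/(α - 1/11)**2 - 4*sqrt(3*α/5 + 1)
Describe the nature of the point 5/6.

The point is an algebraic (square-root) branch point.

The term (11/5)*sqrt(1 - α/(5/6)) has argument 1 - 5/6/(5/6) = 0 at 5/6: a square-root (algebraic, two-sheeted) branch point; the remaining terms are analytic or single-valued there.


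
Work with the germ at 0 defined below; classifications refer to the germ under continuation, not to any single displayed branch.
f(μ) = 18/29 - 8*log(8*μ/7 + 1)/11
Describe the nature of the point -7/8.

The point is a logarithmic branch point.

The term (-8/11)*log(1 - μ/(-7/8)) has argument 1 - -7/8/(-7/8) = 0 at -7/8: a logarithmic (infinitely-sheeted) branch point; the remaining terms are analytic or single-valued there.


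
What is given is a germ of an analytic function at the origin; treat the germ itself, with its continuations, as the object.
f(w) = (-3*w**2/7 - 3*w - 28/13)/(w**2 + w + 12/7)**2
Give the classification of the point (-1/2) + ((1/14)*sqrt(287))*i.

The denominator factor w**2 + w + 12/7 vanishes at (-1/2) + ((1/14)*sqrt(287))*i and appears to the power 2; the numerator there equals (-85/637) - ((9/49)*sqrt(287))*i, nonzero, and no other factor vanishes.
Hence a pole whose order is the multiplicity, 2.

The point is a pole of order 2.


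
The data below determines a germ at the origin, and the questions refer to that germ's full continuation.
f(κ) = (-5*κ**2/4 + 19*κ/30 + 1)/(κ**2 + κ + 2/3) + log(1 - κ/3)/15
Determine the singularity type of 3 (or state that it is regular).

The point is a logarithmic branch point.

The term (1/15)*log(1 - κ/(3)) has argument 1 - 3/(3) = 0 at 3: a logarithmic (infinitely-sheeted) branch point; the remaining terms are analytic or single-valued there.


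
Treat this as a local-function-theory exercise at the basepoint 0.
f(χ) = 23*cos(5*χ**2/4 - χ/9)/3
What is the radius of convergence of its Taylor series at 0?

The factor cos(5*χ**2/4 - χ/9) is entire and contributes no finite singular point.
The polynomial part has no poles.
No finite singular points: the Taylor series at 0 converges everywhere.

The radius of convergence is infinite.


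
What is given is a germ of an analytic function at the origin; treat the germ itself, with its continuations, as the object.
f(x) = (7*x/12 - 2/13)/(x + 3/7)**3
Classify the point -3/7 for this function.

The denominator factor x + 3/7 vanishes at -3/7 and appears to the power 3; the numerator there equals -21/52, nonzero, and no other factor vanishes.
Hence a pole whose order is the multiplicity, 3.

The point is a pole of order 3.


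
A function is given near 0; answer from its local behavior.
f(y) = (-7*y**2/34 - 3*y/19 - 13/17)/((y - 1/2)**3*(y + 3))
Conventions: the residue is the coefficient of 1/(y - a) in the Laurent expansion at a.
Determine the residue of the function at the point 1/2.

At the order-3 pole 1/2 set g(y) = (y - (1/2))^3*f(y) = (-7*y**2/34 - 3*y/19 - 13/17)/(y + 3).
Order-3 pole: residue = g''(a)/2; g''(1/2) = -11080/110789, so the residue is -5540/110789.

The residue is -5540/110789.


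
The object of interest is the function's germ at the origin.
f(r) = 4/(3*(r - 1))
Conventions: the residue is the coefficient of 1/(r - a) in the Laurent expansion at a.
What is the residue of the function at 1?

The residue is 4/3.

At the order-1 pole 1 set g(r) = (r - (1))*f(r) = 4/3.
Simple pole: residue = g(a) at a = 1, which is 4/3.


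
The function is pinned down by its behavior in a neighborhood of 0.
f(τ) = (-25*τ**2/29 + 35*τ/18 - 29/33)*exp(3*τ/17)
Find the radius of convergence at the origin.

The radius of convergence is infinite.

The factor exp(3*τ/17) is entire and contributes no finite singular point.
The polynomial part has no poles.
No finite singular points: the Taylor series at 0 converges everywhere.


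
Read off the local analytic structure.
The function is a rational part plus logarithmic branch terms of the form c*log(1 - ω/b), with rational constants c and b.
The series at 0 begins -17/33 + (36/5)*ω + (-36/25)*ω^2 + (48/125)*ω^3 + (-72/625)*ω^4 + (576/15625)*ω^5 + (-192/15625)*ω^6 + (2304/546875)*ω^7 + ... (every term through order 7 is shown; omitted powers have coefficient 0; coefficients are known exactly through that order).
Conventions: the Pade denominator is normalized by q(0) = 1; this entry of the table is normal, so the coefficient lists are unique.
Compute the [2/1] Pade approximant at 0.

Taylor coefficients needed (read off): a_0 = -17/33, a_1 = 36/5, a_2 = -36/25, a_3 = 48/125.
Write the denominator as Q(ω) = 1 + q1*ω. Requiring Q*f - P = O(ω^4) with deg P <= 2 kills the coefficients of ω^3..ω^3 in Q*f:
  ω^3: a_3 + q1*a_2 = 0, i.e. 48/125 + (-36/25)*q1 = 0.
Solving this linear system: q1 = 4/15.
The numerator is Q*f truncated at degree 2: P0 = a_0 = -17/33; P1 = a_1 + q1*a_0 = 3496/495; P2 = a_2 + q1*a_1 = 12/25.

The Pade approximant has numerator coefficients [-17/33, 3496/495, 12/25]; denominator coefficients [1, 4/15].


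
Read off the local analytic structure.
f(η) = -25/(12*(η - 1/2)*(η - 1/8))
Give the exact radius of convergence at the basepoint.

Denominator factor (η - 1/2): pole of order 1 at 1/2, modulus 1/2.
Denominator factor (η - 1/8): pole of order 1 at 1/8, modulus 1/8.
The radius of convergence is the smallest modulus among the singular points: 1/8.

The radius of convergence is 1/8.


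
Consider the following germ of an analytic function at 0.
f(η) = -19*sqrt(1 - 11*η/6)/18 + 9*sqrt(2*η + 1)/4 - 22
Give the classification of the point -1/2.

The term (9/4)*sqrt(1 - η/(-1/2)) has argument 1 - -1/2/(-1/2) = 0 at -1/2: a square-root (algebraic, two-sheeted) branch point; the remaining terms are analytic or single-valued there.

The point is an algebraic (square-root) branch point.


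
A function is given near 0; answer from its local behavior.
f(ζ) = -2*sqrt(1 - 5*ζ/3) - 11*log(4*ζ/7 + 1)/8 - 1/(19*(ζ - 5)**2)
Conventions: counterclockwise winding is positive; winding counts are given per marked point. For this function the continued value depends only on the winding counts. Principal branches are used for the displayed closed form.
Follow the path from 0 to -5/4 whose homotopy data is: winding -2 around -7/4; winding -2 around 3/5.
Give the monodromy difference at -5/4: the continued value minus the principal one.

Continued minus principal equals (11/2)*pi*i.

The rational part is single-valued and drops out of the difference; each branch term changes only by its own monodromy.
(-11/8)*log(1 - ζ/(-7/4)): each positive loop around -7/4 adds 2*pi*i to the log, so winding -2 contributes (-11/8)*(-2)*2*pi*i = (11/2)*pi*i.
(-2)*sqrt(1 - ζ/(3/5)): winding -2 is even, the square root returns to the same sheet, contribution 0.
Summing the contributions at ζ = -5/4 gives (11/2)*pi*i.


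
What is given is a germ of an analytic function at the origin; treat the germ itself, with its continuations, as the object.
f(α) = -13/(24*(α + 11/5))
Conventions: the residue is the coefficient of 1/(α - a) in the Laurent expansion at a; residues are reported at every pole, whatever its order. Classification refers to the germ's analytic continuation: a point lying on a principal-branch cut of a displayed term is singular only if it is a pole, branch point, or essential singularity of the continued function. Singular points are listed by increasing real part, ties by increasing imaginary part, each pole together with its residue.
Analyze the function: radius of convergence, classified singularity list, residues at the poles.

Radius of convergence at 0: 11/5.
At -11/5: a pole of order 1; residue -13/24.

Denominator factor (α + 11/5): pole of order 1 at -11/5, modulus 11/5.
The radius of convergence is the smallest modulus among the singular points: 11/5.
At the order-1 pole -11/5 set g(α) = (α - (-11/5))*f(α) = -13/24.
Simple pole: residue = g(a) at a = -11/5, which is -13/24.


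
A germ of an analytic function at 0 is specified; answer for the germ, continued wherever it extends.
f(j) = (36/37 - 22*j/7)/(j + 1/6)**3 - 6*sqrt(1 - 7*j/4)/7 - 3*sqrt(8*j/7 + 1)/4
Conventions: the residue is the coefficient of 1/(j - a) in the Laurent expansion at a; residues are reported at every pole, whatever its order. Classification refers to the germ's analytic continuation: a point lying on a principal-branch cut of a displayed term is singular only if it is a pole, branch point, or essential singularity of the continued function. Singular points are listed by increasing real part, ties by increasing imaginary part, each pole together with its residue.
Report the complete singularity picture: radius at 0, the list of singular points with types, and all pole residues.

Radius of convergence at 0: 1/6.
At -7/8: an algebraic (square-root) branch point.
At -1/6: a pole of order 3; residue 0.
At 4/7: an algebraic (square-root) branch point.

Denominator factor (j + 1/6)^3: pole of order 3 at -1/6, modulus 1/6.
Branch term (-6/7)*sqrt(1 - j/(4/7)): its argument vanishes at j = 4/7, a square-root branch point, modulus 4/7.
Branch term (-3/4)*sqrt(1 - j/(-7/8)): its argument vanishes at j = -7/8, a square-root branch point, modulus 7/8.
The radius of convergence is the smallest modulus among the singular points: 1/6.
The branch terms are analytic at -1/6 and contribute nothing to the residue; only the rational part matters.
At the order-3 pole -1/6 set g(j) = (j - (-1/6))^3*(rational part) = 36/37 - 22*j/7.
Order-3 pole: residue = g''(a)/2; g''(-1/6) = 0, so the residue is 0.
List the singular points by increasing real part (a conjugate pair: the negative imaginary part first).


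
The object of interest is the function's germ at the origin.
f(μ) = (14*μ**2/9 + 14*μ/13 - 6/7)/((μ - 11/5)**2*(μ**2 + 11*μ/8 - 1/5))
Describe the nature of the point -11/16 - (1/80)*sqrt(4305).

The denominator factor μ**2 + 11*μ/8 - 1/5 vanishes at -11/16 - (1/80)*sqrt(4305) and appears to the power 1; the numerator there equals 48241/262080 + (497/37440)*sqrt(4305), nonzero, and no other factor vanishes.
Hence a pole whose order is the multiplicity, 1.

The point is a pole of order 1.


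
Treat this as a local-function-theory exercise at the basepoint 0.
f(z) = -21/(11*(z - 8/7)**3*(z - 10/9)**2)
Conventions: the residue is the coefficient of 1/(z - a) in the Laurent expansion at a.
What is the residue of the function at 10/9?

At the order-2 pole 10/9 set g(z) = (z - (10/9))^2*f(z) = -21/(11*(z - 8/7)**3).
Order-2 pole: residue = g'(a); g'(10/9) = 992436543/176, so the residue is 992436543/176.

The residue is 992436543/176.


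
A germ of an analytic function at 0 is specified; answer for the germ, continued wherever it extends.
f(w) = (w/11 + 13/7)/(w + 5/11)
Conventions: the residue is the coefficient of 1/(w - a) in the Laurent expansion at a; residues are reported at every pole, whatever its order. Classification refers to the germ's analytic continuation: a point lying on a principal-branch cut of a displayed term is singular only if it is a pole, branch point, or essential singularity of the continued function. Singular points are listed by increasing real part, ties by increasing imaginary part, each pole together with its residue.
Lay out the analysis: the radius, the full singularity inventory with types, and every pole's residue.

Denominator factor (w + 5/11): pole of order 1 at -5/11, modulus 5/11.
The radius of convergence is the smallest modulus among the singular points: 5/11.
At the order-1 pole -5/11 set g(w) = (w - (-5/11))*f(w) = w/11 + 13/7.
Simple pole: residue = g(a) at a = -5/11, which is 1538/847.

Radius of convergence at 0: 5/11.
At -5/11: a pole of order 1; residue 1538/847.


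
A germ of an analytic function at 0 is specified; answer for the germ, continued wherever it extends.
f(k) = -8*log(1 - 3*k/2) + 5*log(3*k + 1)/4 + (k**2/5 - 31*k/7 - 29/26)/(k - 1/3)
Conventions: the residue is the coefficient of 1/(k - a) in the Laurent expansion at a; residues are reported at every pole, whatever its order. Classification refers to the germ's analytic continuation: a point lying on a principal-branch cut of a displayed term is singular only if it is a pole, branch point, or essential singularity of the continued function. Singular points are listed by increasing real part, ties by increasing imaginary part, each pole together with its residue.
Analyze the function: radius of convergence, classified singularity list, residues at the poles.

Radius of convergence at 0: 1/3.
At -1/3: a logarithmic branch point.
At 1/3: a pole of order 1; residue -21043/8190.
At 2/3: a logarithmic branch point.

Denominator factor (k - 1/3): pole of order 1 at 1/3, modulus 1/3.
Branch term (5/4)*log(1 - k/(-1/3)): its argument vanishes at k = -1/3, a logarithmic branch point, modulus 1/3.
Branch term (-8)*log(1 - k/(2/3)): its argument vanishes at k = 2/3, a logarithmic branch point, modulus 2/3.
The radius of convergence is the smallest modulus among the singular points: 1/3.
The branch terms are analytic at 1/3 and contribute nothing to the residue; only the rational part matters.
At the order-1 pole 1/3 set g(k) = (k - (1/3))*(rational part) = k**2/5 - 31*k/7 - 29/26.
Simple pole: residue = g(a) at a = 1/3, which is -21043/8190.
List the singular points by increasing real part (a conjugate pair: the negative imaginary part first).


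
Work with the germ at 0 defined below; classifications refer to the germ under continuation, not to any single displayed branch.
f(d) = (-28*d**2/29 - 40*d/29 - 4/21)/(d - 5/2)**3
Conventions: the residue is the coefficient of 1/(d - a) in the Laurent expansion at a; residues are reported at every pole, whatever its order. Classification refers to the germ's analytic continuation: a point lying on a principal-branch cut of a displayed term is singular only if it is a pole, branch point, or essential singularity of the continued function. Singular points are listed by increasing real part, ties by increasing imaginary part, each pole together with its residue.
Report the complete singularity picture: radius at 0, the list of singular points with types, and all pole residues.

Denominator factor (d - 5/2)^3: pole of order 3 at 5/2, modulus 5/2.
The radius of convergence is the smallest modulus among the singular points: 5/2.
At the order-3 pole 5/2 set g(d) = (d - (5/2))^3*f(d) = -28*d**2/29 - 40*d/29 - 4/21.
Order-3 pole: residue = g''(a)/2; g''(5/2) = -56/29, so the residue is -28/29.

Radius of convergence at 0: 5/2.
At 5/2: a pole of order 3; residue -28/29.


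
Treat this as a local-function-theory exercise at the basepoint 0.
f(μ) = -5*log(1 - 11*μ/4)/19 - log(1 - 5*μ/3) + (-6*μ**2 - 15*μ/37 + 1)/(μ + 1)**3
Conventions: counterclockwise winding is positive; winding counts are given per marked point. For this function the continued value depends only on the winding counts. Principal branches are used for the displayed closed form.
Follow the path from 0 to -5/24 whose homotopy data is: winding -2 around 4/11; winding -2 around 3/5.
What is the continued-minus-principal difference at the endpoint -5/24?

Continued minus principal equals (96/19)*pi*i.

The rational part is single-valued and drops out of the difference; each branch term changes only by its own monodromy.
(-5/19)*log(1 - μ/(4/11)): each positive loop around 4/11 adds 2*pi*i to the log, so winding -2 contributes (-5/19)*(-2)*2*pi*i = (20/19)*pi*i.
(-1)*log(1 - μ/(3/5)): each positive loop around 3/5 adds 2*pi*i to the log, so winding -2 contributes (-1)*(-2)*2*pi*i = (4)*pi*i.
Summing the contributions at μ = -5/24 gives (96/19)*pi*i.
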